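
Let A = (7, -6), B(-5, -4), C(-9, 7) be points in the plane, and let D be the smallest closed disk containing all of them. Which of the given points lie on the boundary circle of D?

Side lengths²: AB² = 148, AC² = 425, BC² = 137.
Since AC² = 425 ≥ 148 + 137 = 285, the angle opposite AC is not acute, so the smallest enclosing circle has AC as diameter.
Centre = midpoint of AC = (-1, 0.5), r² = 425/4 = 106.25.
The points at distance exactly r from the centre are A, C — 2 points.

A, C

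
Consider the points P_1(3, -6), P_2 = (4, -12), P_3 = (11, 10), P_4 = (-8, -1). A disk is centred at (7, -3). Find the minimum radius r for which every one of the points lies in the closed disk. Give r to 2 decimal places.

15.13

The required radius is the distance from (7, -3) to the farthest point.
Squared distances: 25, 90, 185, 229.
Maximum is 229, attained at P_4.
r = √229 ≈ 15.13.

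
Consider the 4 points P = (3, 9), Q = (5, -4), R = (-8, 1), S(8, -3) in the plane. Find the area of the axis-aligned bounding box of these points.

208

x ranges over [-8, 8], width 16.
y ranges over [-4, 9], height 13.
Area = 16 × 13 = 208.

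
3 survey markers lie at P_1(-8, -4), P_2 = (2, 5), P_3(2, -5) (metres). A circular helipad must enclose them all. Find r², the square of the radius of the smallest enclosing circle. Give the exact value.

45.7025

Side lengths²: P_1P_2² = 181, P_1P_3² = 101, P_2P_3² = 100.
Since P_1P_2² = 181 < 101 + 100 = 201, the triangle is acute, so the smallest enclosing circle is the circumcircle.
Circumcentre = (-2.55, 0), r² = 45.7025.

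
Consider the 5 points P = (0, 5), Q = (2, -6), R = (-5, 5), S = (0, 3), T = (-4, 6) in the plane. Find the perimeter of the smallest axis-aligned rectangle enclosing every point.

38

Width = max x − min x = 2 − (-5) = 7.
Height = max y − min y = 6 − (-6) = 12.
Perimeter = 2(7 + 12) = 38.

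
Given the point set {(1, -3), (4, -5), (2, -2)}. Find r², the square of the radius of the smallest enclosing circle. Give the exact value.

Call the three points A, B, C in the order given.
Side lengths²: AB² = 13, AC² = 2, BC² = 13.
Since BC² = 13 < 13 + 2 = 15, the triangle is acute, so the smallest enclosing circle is the circumcircle.
Circumcentre = (2.7, -3.7), r² = 3.38.

3.38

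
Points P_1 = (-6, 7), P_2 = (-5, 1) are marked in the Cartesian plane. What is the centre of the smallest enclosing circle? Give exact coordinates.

The smallest circle enclosing two points has them as diameter endpoints.
Centre = midpoint = (-5.5, 4); r² = |P_1P_2|²/4 = 37/4 = 9.25.
Centre = (-5.5, 4).

(-5.5, 4)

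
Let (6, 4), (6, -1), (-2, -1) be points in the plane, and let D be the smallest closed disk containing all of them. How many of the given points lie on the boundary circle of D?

Call the three points A, B, C in the order given.
Side lengths²: AB² = 25, AC² = 89, BC² = 64.
Since AC² = 89 ≥ 64 + 25 = 89, the angle opposite AC is not acute, so the smallest enclosing circle has AC as diameter.
Centre = midpoint of AC = (2, 1.5), r² = 89/4 = 22.25.
The points at distance exactly r from the centre are (6, 4), (6, -1), (-2, -1) — 3 points.

3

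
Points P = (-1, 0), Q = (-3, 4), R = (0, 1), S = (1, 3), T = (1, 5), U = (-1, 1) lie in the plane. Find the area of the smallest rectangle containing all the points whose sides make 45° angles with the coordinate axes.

21

In coordinates u = x + y, v = x − y the rectangle is axis-aligned; the map (x,y)→(u,v) scales areas by 2.
u-values: -1, 1, 1, 4, 6, 0; range = 6 − (-1) = 7.
v-values: -1, -7, -1, -2, -4, -2; range = -1 − (-7) = 6.
Area = (7 × 6) / 2 = 21.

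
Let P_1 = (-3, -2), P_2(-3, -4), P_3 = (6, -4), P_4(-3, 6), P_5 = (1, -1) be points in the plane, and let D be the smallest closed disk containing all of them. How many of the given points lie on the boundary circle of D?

3

A smallest enclosing disk is always determined by at most three of the input points on its boundary.
The farthest pair is P_3–P_4 with squared distance 181. The circle on this segment as diameter has centre (1.5, 1) and r² = 181/4 = 45.25.
Check P_1: distance² to centre = 29.25 ≤ 45.25, so it lies inside.
All remaining points lie in this disk, and no smaller disk contains both endpoints, so this is the minimum enclosing circle.
The points at distance exactly r from the centre are P_2, P_3, P_4 — 3 points.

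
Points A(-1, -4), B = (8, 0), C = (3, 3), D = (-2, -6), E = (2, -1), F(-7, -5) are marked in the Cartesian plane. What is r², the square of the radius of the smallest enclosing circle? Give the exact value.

By Welzl's lemma the MEC is supported by two points (diametrically opposite) or three points (on a circumcircle).
The farthest pair is B–F with squared distance 250. The circle on this segment as diameter has centre (0.5, -2.5) and r² = 250/4 = 62.5.
Check A: distance² to centre = 4.5 ≤ 62.5, so it lies inside.
All remaining points lie in this disk, and no smaller disk contains both endpoints, so this is the minimum enclosing circle.

62.5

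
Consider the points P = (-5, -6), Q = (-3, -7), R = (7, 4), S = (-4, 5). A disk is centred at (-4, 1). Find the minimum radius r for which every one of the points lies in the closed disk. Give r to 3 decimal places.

11.402

The required radius is the distance from (-4, 1) to the farthest point.
Squared distances: 50, 65, 130, 16.
Maximum is 130, attained at R.
r = √130 ≈ 11.402.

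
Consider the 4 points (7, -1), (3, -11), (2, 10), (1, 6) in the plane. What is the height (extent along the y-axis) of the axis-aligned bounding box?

max y = 10, min y = -11, so height = 21.

21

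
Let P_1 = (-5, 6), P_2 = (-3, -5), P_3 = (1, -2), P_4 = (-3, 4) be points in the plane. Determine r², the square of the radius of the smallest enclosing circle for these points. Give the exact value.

The farthest pair is P_1–P_2 with squared distance 125. The circle on this segment as diameter has centre (-4, 0.5) and r² = 125/4 = 31.25.
Check P_3: distance² to centre = 31.25 ≤ 31.25, so it lies inside.
All remaining points lie in this disk, and no smaller disk contains both endpoints, so this is the minimum enclosing circle.

31.25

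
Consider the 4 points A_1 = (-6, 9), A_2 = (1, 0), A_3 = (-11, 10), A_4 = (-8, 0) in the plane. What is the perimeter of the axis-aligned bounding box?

44

Width = max x − min x = 1 − (-11) = 12.
Height = max y − min y = 10 − 0 = 10.
Perimeter = 2(12 + 10) = 44.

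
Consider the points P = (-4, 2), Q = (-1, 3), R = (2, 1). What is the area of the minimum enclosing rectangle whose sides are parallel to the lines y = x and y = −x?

17.5

In coordinates u = x + y, v = x − y the rectangle is axis-aligned; the map (x,y)→(u,v) scales areas by 2.
u-values: -2, 2, 3; range = 3 − (-2) = 5.
v-values: -6, -4, 1; range = 1 − (-6) = 7.
Area = (5 × 7) / 2 = 17.5.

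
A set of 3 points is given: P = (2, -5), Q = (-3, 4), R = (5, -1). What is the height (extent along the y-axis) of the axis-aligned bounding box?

max y = 4, min y = -5, so height = 9.

9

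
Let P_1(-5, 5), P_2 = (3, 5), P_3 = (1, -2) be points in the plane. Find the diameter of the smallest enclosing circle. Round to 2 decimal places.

Side lengths²: P_1P_2² = 64, P_1P_3² = 85, P_2P_3² = 53.
Since P_1P_3² = 85 < 64 + 53 = 117, the triangle is acute, so the smallest enclosing circle is the circumcircle.
Circumcentre = (-1, 33/14), r² = 4505/196.
Diameter = 2r = 2√(4505/196) ≈ 9.59.

9.59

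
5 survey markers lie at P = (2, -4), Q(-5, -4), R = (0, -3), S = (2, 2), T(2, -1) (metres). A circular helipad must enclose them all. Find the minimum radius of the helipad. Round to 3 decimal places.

The farthest pair is Q–S with squared distance 85. The circle on this segment as diameter has centre (-1.5, -1) and r² = 85/4 = 21.25.
Check P: distance² to centre = 21.25 ≤ 21.25, so it lies inside.
All remaining points lie in this disk, and no smaller disk contains both endpoints, so this is the minimum enclosing circle.
r = √(21.25) ≈ 4.610.

4.610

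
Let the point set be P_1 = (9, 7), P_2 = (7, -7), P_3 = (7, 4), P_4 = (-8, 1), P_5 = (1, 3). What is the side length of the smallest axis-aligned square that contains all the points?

17

The bounding box has width 17 and height 14.
An axis-aligned square enclosing the set must have side ≥ max(width, height).
So the minimum side is max(17, 14) = 17.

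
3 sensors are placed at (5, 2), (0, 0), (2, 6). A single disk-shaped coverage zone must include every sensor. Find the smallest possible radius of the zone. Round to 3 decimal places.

Call the three points A, B, C in the order given.
Side lengths²: AB² = 29, AC² = 25, BC² = 40.
Since BC² = 40 < 29 + 25 = 54, the triangle is acute, so the smallest enclosing circle is the circumcircle.
Circumcentre = (47/26, 71/26), r² = 3625/338.
r = √(3625/338) ≈ 3.275.

3.275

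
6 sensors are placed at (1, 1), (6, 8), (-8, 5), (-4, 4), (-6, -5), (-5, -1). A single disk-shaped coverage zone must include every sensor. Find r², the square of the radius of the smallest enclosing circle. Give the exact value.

The farthest pair is (6, 8)–(-6, -5) with squared distance 313. The circle on this segment as diameter has centre (0, 1.5) and r² = 313/4 = 78.25.
Check (1, 1): distance² to centre = 1.25 ≤ 78.25, so it lies inside.
All remaining points lie in this disk, and no smaller disk contains both endpoints, so this is the minimum enclosing circle.

78.25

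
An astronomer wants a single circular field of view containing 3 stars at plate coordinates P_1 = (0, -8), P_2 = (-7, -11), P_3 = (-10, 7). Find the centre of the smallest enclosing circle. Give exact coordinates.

(-41/6, -31/18)

Side lengths²: P_1P_2² = 58, P_1P_3² = 325, P_2P_3² = 333.
Since P_2P_3² = 333 < 325 + 58 = 383, the triangle is acute, so the smallest enclosing circle is the circumcircle.
Circumcentre = (-41/6, -31/18), r² = 13949/162.
Centre = (-41/6, -31/18).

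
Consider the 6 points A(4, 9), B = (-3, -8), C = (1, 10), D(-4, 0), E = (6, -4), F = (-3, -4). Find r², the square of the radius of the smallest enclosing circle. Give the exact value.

71825/841

The minimum enclosing circle of a finite set is fixed by two of the points (as a diameter) or three (as a circumcircle).
The minimum enclosing circle is determined by three boundary points: A, B, C.
Their circumcentre is (-11/29, 25/29) with r² = 71825/841.
The farthest remaining point E is at distance² 54106/841 ≤ 71825/841.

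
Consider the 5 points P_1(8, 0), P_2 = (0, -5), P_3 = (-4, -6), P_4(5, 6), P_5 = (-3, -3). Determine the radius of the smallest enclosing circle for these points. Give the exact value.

7.5

The minimum enclosing circle of a finite set is fixed by two of the points (as a diameter) or three (as a circumcircle).
The farthest pair is P_3–P_4 with squared distance 225. The circle on this segment as diameter has centre (0.5, 0) and r² = 225/4 = 56.25.
Check P_1: distance² to centre = 56.25 ≤ 56.25, so it lies inside.
All remaining points lie in this disk, and no smaller disk contains both endpoints, so this is the minimum enclosing circle.
r = √(56.25) = 7.5.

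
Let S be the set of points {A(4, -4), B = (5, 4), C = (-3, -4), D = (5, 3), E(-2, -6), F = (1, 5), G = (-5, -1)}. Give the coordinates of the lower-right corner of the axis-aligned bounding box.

x-range [-5, 5], y-range [-6, 5].
The lower-right corner is (5, -6).

(5, -6)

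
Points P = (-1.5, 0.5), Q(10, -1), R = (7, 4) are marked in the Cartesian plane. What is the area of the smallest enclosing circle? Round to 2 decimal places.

105.64

Side lengths²: PQ² = 134.5, PR² = 84.5, QR² = 34.
Since PQ² = 134.5 ≥ 84.5 + 34 = 118.5, the angle opposite PQ is not acute, so the smallest enclosing circle has PQ as diameter.
Centre = midpoint of PQ = (4.25, -0.25), r² = 134.5/4 = 33.625.
Area = π·r² = π·33.625 ≈ 105.64.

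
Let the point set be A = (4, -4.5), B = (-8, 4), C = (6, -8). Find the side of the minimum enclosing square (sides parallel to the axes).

14

The bounding box has width 14 and height 12.
An axis-aligned square enclosing the set must have side ≥ max(width, height).
So the minimum side is max(14, 12) = 14.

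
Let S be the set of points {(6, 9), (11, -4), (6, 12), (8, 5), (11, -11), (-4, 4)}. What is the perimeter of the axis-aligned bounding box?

76

Width = max x − min x = 11 − (-4) = 15.
Height = max y − min y = 12 − (-11) = 23.
Perimeter = 2(15 + 23) = 76.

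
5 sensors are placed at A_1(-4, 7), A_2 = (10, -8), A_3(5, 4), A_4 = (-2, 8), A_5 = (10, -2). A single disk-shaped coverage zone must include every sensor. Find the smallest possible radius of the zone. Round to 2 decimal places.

10.26

By Welzl's lemma the MEC is supported by two points (diametrically opposite) or three points (on a circumcircle).
The farthest pair is A_1–A_2 with squared distance 421. The circle on this segment as diameter has centre (3, -0.5) and r² = 421/4 = 105.25.
Check A_3: distance² to centre = 24.25 ≤ 105.25, so it lies inside.
All remaining points lie in this disk, and no smaller disk contains both endpoints, so this is the minimum enclosing circle.
r = √(105.25) ≈ 10.26.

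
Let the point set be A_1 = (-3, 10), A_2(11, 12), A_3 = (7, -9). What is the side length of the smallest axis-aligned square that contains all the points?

21

The bounding box has width 14 and height 21.
An axis-aligned square enclosing the set must have side ≥ max(width, height).
So the minimum side is max(14, 21) = 21.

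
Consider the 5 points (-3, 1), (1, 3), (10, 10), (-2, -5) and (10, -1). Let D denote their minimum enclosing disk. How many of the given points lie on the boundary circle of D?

The minimum enclosing circle of a finite set is fixed by two of the points (as a diameter) or three (as a circumcircle).
The farthest pair is (10, 10)–(-2, -5) with squared distance 369. The circle on this segment as diameter has centre (4, 2.5) and r² = 369/4 = 92.25.
Check (-3, 1): distance² to centre = 51.25 ≤ 92.25, so it lies inside.
All remaining points lie in this disk, and no smaller disk contains both endpoints, so this is the minimum enclosing circle.
The points at distance exactly r from the centre are (10, 10), (-2, -5) — 2 points.

2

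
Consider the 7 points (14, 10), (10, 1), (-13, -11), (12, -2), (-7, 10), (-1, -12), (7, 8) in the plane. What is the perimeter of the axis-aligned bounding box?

98

Width = max x − min x = 14 − (-13) = 27.
Height = max y − min y = 10 − (-12) = 22.
Perimeter = 2(27 + 22) = 98.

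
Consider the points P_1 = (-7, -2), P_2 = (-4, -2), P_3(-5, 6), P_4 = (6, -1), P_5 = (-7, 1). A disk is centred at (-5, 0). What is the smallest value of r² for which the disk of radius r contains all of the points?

The required radius is the distance from (-5, 0) to the farthest point.
Squared distances: 8, 5, 36, 122, 5.
Maximum is 122, attained at P_4.

122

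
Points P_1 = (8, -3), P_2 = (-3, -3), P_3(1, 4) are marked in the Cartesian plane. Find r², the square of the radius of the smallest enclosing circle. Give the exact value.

Side lengths²: P_1P_2² = 121, P_1P_3² = 98, P_2P_3² = 65.
Since P_1P_2² = 121 < 98 + 65 = 163, the triangle is acute, so the smallest enclosing circle is the circumcircle.
Circumcentre = (2.5, -1.5), r² = 32.5.

32.5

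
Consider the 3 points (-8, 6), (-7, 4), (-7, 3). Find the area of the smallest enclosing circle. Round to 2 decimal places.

Call the three points A, B, C in the order given.
Side lengths²: AB² = 5, AC² = 10, BC² = 1.
Since AC² = 10 ≥ 5 + 1 = 6, the angle opposite AC is not acute, so the smallest enclosing circle has AC as diameter.
Centre = midpoint of AC = (-7.5, 4.5), r² = 10/4 = 2.5.
Area = π·r² = π·2.5 ≈ 7.85.

7.85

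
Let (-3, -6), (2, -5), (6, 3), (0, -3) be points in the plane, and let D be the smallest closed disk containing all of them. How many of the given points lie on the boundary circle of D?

By Welzl's lemma the MEC is supported by two points (diametrically opposite) or three points (on a circumcircle).
The farthest pair is (-3, -6)–(6, 3) with squared distance 162. The circle on this segment as diameter has centre (1.5, -1.5) and r² = 162/4 = 40.5.
Check (2, -5): distance² to centre = 12.5 ≤ 40.5, so it lies inside.
All remaining points lie in this disk, and no smaller disk contains both endpoints, so this is the minimum enclosing circle.
The points at distance exactly r from the centre are (-3, -6), (6, 3) — 2 points.

2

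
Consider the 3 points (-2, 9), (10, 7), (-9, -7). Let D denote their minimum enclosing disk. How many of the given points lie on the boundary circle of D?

2

Call the three points A, B, C in the order given.
Side lengths²: AB² = 148, AC² = 305, BC² = 557.
Since BC² = 557 ≥ 305 + 148 = 453, the angle opposite BC is not acute, so the smallest enclosing circle has BC as diameter.
Centre = midpoint of BC = (0.5, 0), r² = 557/4 = 139.25.
The points at distance exactly r from the centre are (10, 7), (-9, -7) — 2 points.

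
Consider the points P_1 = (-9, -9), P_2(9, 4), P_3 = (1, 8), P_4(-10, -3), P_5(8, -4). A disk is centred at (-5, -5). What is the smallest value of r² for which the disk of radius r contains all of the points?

The required radius is the distance from (-5, -5) to the farthest point.
Squared distances: 32, 277, 205, 29, 170.
Maximum is 277, attained at P_2.

277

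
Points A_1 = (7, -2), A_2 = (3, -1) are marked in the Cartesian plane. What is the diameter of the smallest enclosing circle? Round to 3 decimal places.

4.123

The smallest circle enclosing two points has them as diameter endpoints.
Centre = midpoint = (5, -1.5); r² = |A_1A_2|²/4 = 17/4 = 4.25.
Diameter = 2r = 2√(4.25) ≈ 4.123.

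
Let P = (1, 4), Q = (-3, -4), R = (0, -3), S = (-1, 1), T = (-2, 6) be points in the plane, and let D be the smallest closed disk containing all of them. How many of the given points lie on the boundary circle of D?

2

The farthest pair is Q–T with squared distance 101. The circle on this segment as diameter has centre (-2.5, 1) and r² = 101/4 = 25.25.
Check P: distance² to centre = 21.25 ≤ 25.25, so it lies inside.
All remaining points lie in this disk, and no smaller disk contains both endpoints, so this is the minimum enclosing circle.
The points at distance exactly r from the centre are Q, T — 2 points.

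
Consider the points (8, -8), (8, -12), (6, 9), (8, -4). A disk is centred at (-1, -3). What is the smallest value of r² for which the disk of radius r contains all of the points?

The required radius is the distance from (-1, -3) to the farthest point.
Squared distances: 106, 162, 193, 82.
Maximum is 193, attained at (6, 9).

193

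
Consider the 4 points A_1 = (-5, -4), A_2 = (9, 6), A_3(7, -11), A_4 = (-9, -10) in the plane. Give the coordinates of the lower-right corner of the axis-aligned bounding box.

x-range [-9, 9], y-range [-11, 6].
The lower-right corner is (9, -11).

(9, -11)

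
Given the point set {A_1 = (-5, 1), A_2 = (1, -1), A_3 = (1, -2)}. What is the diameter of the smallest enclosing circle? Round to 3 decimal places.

6.708

Side lengths²: A_1A_2² = 40, A_1A_3² = 45, A_2A_3² = 1.
Since A_1A_3² = 45 ≥ 40 + 1 = 41, the angle opposite A_1A_3 is not acute, so the smallest enclosing circle has A_1A_3 as diameter.
Centre = midpoint of A_1A_3 = (-2, -0.5), r² = 45/4 = 11.25.
Diameter = 2r = 2√(11.25) ≈ 6.708.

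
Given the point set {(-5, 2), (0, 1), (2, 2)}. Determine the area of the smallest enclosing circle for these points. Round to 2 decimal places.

38.48

Call the three points A, B, C in the order given.
Side lengths²: AB² = 26, AC² = 49, BC² = 5.
Since AC² = 49 ≥ 26 + 5 = 31, the angle opposite AC is not acute, so the smallest enclosing circle has AC as diameter.
Centre = midpoint of AC = (-1.5, 2), r² = 49/4 = 12.25.
Area = π·r² = π·12.25 ≈ 38.48.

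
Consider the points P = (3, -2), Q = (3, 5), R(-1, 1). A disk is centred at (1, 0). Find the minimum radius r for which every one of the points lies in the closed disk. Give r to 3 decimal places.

5.385

The required radius is the distance from (1, 0) to the farthest point.
Squared distances: 8, 29, 5.
Maximum is 29, attained at Q.
r = √29 ≈ 5.385.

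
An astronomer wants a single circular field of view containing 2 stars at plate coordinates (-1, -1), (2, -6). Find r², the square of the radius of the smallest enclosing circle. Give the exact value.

8.5

The smallest circle enclosing two points has them as diameter endpoints.
Centre = midpoint = (0.5, -3.5); r² = |(-1, -1)−(2, -6)|²/4 = 34/4 = 8.5.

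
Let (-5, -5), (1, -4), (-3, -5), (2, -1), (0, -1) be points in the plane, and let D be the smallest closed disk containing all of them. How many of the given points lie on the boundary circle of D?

2

A smallest enclosing disk is always determined by at most three of the input points on its boundary.
The farthest pair is (-5, -5)–(2, -1) with squared distance 65. The circle on this segment as diameter has centre (-1.5, -3) and r² = 65/4 = 16.25.
Check (1, -4): distance² to centre = 7.25 ≤ 16.25, so it lies inside.
All remaining points lie in this disk, and no smaller disk contains both endpoints, so this is the minimum enclosing circle.
The points at distance exactly r from the centre are (-5, -5), (2, -1) — 2 points.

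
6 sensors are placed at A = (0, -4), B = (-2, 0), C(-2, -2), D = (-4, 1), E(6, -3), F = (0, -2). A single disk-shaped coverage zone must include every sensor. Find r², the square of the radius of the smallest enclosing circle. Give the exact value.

29

By Welzl's lemma the MEC is supported by two points (diametrically opposite) or three points (on a circumcircle).
The farthest pair is D–E with squared distance 116. The circle on this segment as diameter has centre (1, -1) and r² = 116/4 = 29.
Check A: distance² to centre = 10 ≤ 29, so it lies inside.
All remaining points lie in this disk, and no smaller disk contains both endpoints, so this is the minimum enclosing circle.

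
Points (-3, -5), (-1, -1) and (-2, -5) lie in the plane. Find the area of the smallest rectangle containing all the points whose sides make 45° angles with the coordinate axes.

9

In coordinates u = x + y, v = x − y the rectangle is axis-aligned; the map (x,y)→(u,v) scales areas by 2.
u-values: -8, -2, -7; range = -2 − (-8) = 6.
v-values: 2, 0, 3; range = 3 − 0 = 3.
Area = (6 × 3) / 2 = 9.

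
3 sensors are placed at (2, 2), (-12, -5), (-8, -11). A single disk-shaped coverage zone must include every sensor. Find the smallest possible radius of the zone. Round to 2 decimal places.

8.26

Call the three points A, B, C in the order given.
Side lengths²: AB² = 245, AC² = 269, BC² = 52.
Since AC² = 269 < 245 + 52 = 297, the triangle is acute, so the smallest enclosing circle is the circumcircle.
Circumcentre = (-3.8125, -3.875), r² = 68.30078125.
r = √(68.30078125) ≈ 8.26.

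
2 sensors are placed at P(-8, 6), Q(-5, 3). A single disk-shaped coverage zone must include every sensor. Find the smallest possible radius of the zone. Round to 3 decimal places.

2.121

The smallest circle enclosing two points has them as diameter endpoints.
Centre = midpoint = (-6.5, 4.5); r² = |PQ|²/4 = 18/4 = 4.5.
r = √(4.5) ≈ 2.121.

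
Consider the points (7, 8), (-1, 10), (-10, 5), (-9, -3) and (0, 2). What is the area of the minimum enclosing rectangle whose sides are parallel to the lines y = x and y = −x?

189

In coordinates u = x + y, v = x − y the rectangle is axis-aligned; the map (x,y)→(u,v) scales areas by 2.
u-values: 15, 9, -5, -12, 2; range = 15 − (-12) = 27.
v-values: -1, -11, -15, -6, -2; range = -1 − (-15) = 14.
Area = (27 × 14) / 2 = 189.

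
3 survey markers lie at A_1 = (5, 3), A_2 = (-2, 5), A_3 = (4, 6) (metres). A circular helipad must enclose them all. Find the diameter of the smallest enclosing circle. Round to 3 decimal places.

7.280

Side lengths²: A_1A_2² = 53, A_1A_3² = 10, A_2A_3² = 37.
Since A_1A_2² = 53 ≥ 37 + 10 = 47, the angle opposite A_1A_2 is not acute, so the smallest enclosing circle has A_1A_2 as diameter.
Centre = midpoint of A_1A_2 = (1.5, 4), r² = 53/4 = 13.25.
Diameter = 2r = 2√(13.25) ≈ 7.280.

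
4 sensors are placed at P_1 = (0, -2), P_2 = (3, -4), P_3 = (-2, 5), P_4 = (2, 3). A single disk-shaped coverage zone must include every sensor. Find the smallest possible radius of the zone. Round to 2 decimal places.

5.15

The minimum enclosing circle of a finite set is fixed by two of the points (as a diameter) or three (as a circumcircle).
The farthest pair is P_2–P_3 with squared distance 106. The circle on this segment as diameter has centre (0.5, 0.5) and r² = 106/4 = 26.5.
Check P_1: distance² to centre = 6.5 ≤ 26.5, so it lies inside.
All remaining points lie in this disk, and no smaller disk contains both endpoints, so this is the minimum enclosing circle.
r = √(26.5) ≈ 5.15.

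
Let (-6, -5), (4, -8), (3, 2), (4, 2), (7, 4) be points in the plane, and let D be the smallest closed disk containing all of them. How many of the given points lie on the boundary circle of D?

3

The minimum enclosing circle is determined by three boundary points: (-6, -5), (4, -8), (7, 4).
Their circumcentre is (61/86, -69/86) with r² = 231625/3698.
The farthest remaining point (4, 2) is at distance² 69085/3698 ≤ 231625/3698.
The points at distance exactly r from the centre are (-6, -5), (4, -8), (7, 4) — 3 points.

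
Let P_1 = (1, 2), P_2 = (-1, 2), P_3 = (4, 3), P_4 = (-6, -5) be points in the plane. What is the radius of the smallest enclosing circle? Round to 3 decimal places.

A smallest enclosing disk is always determined by at most three of the input points on its boundary.
The farthest pair is P_3–P_4 with squared distance 164. The circle on this segment as diameter has centre (-1, -1) and r² = 164/4 = 41.
Check P_1: distance² to centre = 13 ≤ 41, so it lies inside.
All remaining points lie in this disk, and no smaller disk contains both endpoints, so this is the minimum enclosing circle.
r = √41 ≈ 6.403.

6.403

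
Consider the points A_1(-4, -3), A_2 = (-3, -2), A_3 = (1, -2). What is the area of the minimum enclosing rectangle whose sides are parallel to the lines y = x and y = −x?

12

In coordinates u = x + y, v = x − y the rectangle is axis-aligned; the map (x,y)→(u,v) scales areas by 2.
u-values: -7, -5, -1; range = -1 − (-7) = 6.
v-values: -1, -1, 3; range = 3 − (-1) = 4.
Area = (6 × 4) / 2 = 12.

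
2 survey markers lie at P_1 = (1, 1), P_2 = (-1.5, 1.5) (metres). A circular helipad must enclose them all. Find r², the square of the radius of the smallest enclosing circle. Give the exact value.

1.625

The smallest circle enclosing two points has them as diameter endpoints.
Centre = midpoint = (-0.25, 1.25); r² = |P_1P_2|²/4 = 6.5/4 = 1.625.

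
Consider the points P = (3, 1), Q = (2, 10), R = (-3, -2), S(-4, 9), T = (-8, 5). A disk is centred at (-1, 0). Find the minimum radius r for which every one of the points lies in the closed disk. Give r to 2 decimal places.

10.44

The required radius is the distance from (-1, 0) to the farthest point.
Squared distances: 17, 109, 8, 90, 74.
Maximum is 109, attained at Q.
r = √109 ≈ 10.44.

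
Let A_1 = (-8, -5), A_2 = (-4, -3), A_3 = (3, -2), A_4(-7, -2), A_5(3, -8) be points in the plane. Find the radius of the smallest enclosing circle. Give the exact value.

By Welzl's lemma the MEC is supported by two points (diametrically opposite) or three points (on a circumcircle).
The minimum enclosing circle is determined by three boundary points: A_1, A_3, A_5.
Their circumcentre is (-23/11, -5) with r² = 4225/121.
The farthest remaining point A_4 is at distance² 4005/121 ≤ 4225/121.
r = √(4225/121) = 65/11.

65/11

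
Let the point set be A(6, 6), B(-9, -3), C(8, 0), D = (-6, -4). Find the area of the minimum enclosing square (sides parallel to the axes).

289

The bounding box has width 17 and height 10.
An axis-aligned square enclosing the set must have side ≥ max(width, height).
So the minimum side is max(17, 10) = 17.
Area = 17² = 289.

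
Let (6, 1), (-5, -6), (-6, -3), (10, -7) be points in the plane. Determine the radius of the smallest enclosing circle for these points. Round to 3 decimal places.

8.246

A smallest enclosing disk is always determined by at most three of the input points on its boundary.
The farthest pair is (-6, -3)–(10, -7) with squared distance 272. The circle on this segment as diameter has centre (2, -5) and r² = 272/4 = 68.
Check (6, 1): distance² to centre = 52 ≤ 68, so it lies inside.
All remaining points lie in this disk, and no smaller disk contains both endpoints, so this is the minimum enclosing circle.
r = √68 ≈ 8.246.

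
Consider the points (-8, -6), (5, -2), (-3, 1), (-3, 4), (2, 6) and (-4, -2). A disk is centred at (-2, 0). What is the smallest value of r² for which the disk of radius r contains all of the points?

The required radius is the distance from (-2, 0) to the farthest point.
Squared distances: 72, 53, 2, 17, 52, 8.
Maximum is 72, attained at (-8, -6).

72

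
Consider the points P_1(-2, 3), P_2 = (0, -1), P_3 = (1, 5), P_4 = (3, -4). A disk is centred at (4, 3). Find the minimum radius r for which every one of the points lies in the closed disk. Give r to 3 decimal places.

7.071

The required radius is the distance from (4, 3) to the farthest point.
Squared distances: 36, 32, 13, 50.
Maximum is 50, attained at P_4.
r = √50 ≈ 7.071.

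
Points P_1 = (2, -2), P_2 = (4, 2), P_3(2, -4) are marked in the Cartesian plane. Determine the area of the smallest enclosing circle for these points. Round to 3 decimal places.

31.416

Side lengths²: P_1P_2² = 20, P_1P_3² = 4, P_2P_3² = 40.
Since P_2P_3² = 40 ≥ 20 + 4 = 24, the angle opposite P_2P_3 is not acute, so the smallest enclosing circle has P_2P_3 as diameter.
Centre = midpoint of P_2P_3 = (3, -1), r² = 40/4 = 10.
Area = π·r² = π·10 ≈ 31.416.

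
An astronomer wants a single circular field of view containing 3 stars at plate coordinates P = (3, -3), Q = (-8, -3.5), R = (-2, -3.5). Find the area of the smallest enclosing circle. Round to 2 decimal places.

95.23

Side lengths²: PQ² = 121.25, PR² = 25.25, QR² = 36.
Since PQ² = 121.25 ≥ 36 + 25.25 = 61.25, the angle opposite PQ is not acute, so the smallest enclosing circle has PQ as diameter.
Centre = midpoint of PQ = (-2.5, -3.25), r² = 121.25/4 = 30.3125.
Area = π·r² = π·30.3125 ≈ 95.23.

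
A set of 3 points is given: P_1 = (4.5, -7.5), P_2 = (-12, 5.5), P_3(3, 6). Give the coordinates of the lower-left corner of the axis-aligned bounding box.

x-range [-12, 4.5], y-range [-7.5, 6].
The lower-left corner is (-12, -7.5).

(-12, -7.5)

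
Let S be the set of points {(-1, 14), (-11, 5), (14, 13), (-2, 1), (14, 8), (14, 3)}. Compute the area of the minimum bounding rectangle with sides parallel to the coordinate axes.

x ranges over [-11, 14], width 25.
y ranges over [1, 14], height 13.
Area = 25 × 13 = 325.

325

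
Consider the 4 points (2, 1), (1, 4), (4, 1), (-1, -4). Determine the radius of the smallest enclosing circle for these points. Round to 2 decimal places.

4.12

The farthest pair is (1, 4)–(-1, -4) with squared distance 68. The circle on this segment as diameter has centre (0, 0) and r² = 68/4 = 17.
Check (2, 1): distance² to centre = 5 ≤ 17, so it lies inside.
All remaining points lie in this disk, and no smaller disk contains both endpoints, so this is the minimum enclosing circle.
r = √17 ≈ 4.12.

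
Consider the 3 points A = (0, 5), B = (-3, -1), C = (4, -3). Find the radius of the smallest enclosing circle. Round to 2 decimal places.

4.55

Side lengths²: AB² = 45, AC² = 80, BC² = 53.
Since AC² = 80 < 53 + 45 = 98, the triangle is acute, so the smallest enclosing circle is the circumcircle.
Circumcentre = (1.25, 0.625), r² = 20.703125.
r = √(20.703125) ≈ 4.55.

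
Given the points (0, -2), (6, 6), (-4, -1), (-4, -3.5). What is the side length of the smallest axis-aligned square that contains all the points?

10

The bounding box has width 10 and height 9.5.
An axis-aligned square enclosing the set must have side ≥ max(width, height).
So the minimum side is max(10, 9.5) = 10.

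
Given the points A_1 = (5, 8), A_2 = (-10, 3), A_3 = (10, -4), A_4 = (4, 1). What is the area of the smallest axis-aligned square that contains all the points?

The bounding box has width 20 and height 12.
An axis-aligned square enclosing the set must have side ≥ max(width, height).
So the minimum side is max(20, 12) = 20.
Area = 20² = 400.

400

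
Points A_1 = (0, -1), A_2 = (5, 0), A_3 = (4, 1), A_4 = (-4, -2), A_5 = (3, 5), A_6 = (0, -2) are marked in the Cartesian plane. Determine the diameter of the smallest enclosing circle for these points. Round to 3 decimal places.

10.031

By Welzl's lemma the MEC is supported by two points (diametrically opposite) or three points (on a circumcircle).
The minimum enclosing circle is determined by three boundary points: A_2, A_4, A_5.
Their circumcentre is (1/14, 13/14) with r² = 2465/98.
The farthest remaining point A_3 is at distance² 1513/98 ≤ 2465/98.
Diameter = 2r = 2√(2465/98) ≈ 10.031.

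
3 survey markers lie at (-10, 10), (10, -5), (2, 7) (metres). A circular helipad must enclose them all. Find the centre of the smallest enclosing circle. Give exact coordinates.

Call the three points A, B, C in the order given.
Side lengths²: AB² = 625, AC² = 153, BC² = 208.
Since AB² = 625 ≥ 208 + 153 = 361, the angle opposite AB is not acute, so the smallest enclosing circle has AB as diameter.
Centre = midpoint of AB = (0, 2.5), r² = 625/4 = 156.25.
Centre = (0, 2.5).

(0, 2.5)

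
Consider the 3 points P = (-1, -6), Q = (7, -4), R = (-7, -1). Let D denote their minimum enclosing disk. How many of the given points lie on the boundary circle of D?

2

Side lengths²: PQ² = 68, PR² = 61, QR² = 205.
Since QR² = 205 ≥ 68 + 61 = 129, the angle opposite QR is not acute, so the smallest enclosing circle has QR as diameter.
Centre = midpoint of QR = (0, -2.5), r² = 205/4 = 51.25.
The points at distance exactly r from the centre are Q, R — 2 points.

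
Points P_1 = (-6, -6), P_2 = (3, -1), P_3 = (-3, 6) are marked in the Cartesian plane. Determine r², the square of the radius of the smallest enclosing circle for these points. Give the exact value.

76585/1922

Side lengths²: P_1P_2² = 106, P_1P_3² = 153, P_2P_3² = 85.
Since P_1P_3² = 153 < 106 + 85 = 191, the triangle is acute, so the smallest enclosing circle is the circumcircle.
Circumcentre = (-203/62, -19/62), r² = 76585/1922.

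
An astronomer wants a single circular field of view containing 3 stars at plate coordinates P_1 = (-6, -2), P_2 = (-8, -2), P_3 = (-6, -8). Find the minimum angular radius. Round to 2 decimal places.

3.16

Side lengths²: P_1P_2² = 4, P_1P_3² = 36, P_2P_3² = 40.
Since P_2P_3² = 40 ≥ 36 + 4 = 40, the angle opposite P_2P_3 is not acute, so the smallest enclosing circle has P_2P_3 as diameter.
Centre = midpoint of P_2P_3 = (-7, -5), r² = 40/4 = 10.
r = √10 ≈ 3.16.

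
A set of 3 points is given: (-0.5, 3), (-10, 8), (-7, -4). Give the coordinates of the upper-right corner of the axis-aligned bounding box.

x-range [-10, -0.5], y-range [-4, 8].
The upper-right corner is (-0.5, 8).

(-0.5, 8)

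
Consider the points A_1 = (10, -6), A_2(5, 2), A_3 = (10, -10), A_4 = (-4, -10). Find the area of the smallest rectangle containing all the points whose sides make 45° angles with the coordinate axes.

In coordinates u = x + y, v = x − y the rectangle is axis-aligned; the map (x,y)→(u,v) scales areas by 2.
u-values: 4, 7, 0, -14; range = 7 − (-14) = 21.
v-values: 16, 3, 20, 6; range = 20 − 3 = 17.
Area = (21 × 17) / 2 = 178.5.

178.5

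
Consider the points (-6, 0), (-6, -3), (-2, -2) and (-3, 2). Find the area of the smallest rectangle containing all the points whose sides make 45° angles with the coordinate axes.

In coordinates u = x + y, v = x − y the rectangle is axis-aligned; the map (x,y)→(u,v) scales areas by 2.
u-values: -6, -9, -4, -1; range = -1 − (-9) = 8.
v-values: -6, -3, 0, -5; range = 0 − (-6) = 6.
Area = (8 × 6) / 2 = 24.

24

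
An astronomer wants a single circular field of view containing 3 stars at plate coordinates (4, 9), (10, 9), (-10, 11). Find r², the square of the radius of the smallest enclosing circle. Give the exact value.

Call the three points A, B, C in the order given.
Side lengths²: AB² = 36, AC² = 200, BC² = 404.
Since BC² = 404 ≥ 200 + 36 = 236, the angle opposite BC is not acute, so the smallest enclosing circle has BC as diameter.
Centre = midpoint of BC = (0, 10), r² = 404/4 = 101.

101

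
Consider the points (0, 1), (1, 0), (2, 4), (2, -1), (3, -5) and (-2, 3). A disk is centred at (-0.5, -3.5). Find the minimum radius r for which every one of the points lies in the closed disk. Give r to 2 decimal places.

The required radius is the distance from (-0.5, -3.5) to the farthest point.
Squared distances: 20.5, 14.5, 62.5, 12.5, 14.5, 44.5.
Maximum is 62.5, attained at (2, 4).
r = √(62.5) ≈ 7.91.

7.91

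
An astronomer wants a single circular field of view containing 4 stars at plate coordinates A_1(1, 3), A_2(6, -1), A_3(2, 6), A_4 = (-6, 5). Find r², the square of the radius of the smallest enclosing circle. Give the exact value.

The farthest pair is A_2–A_4 with squared distance 180. The circle on this segment as diameter has centre (0, 2) and r² = 180/4 = 45.
Check A_1: distance² to centre = 2 ≤ 45, so it lies inside.
All remaining points lie in this disk, and no smaller disk contains both endpoints, so this is the minimum enclosing circle.

45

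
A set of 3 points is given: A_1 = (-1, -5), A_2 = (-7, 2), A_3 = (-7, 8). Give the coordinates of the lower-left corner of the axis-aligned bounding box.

x-range [-7, -1], y-range [-5, 8].
The lower-left corner is (-7, -5).

(-7, -5)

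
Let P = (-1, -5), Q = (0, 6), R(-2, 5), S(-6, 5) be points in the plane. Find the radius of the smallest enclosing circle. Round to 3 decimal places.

The minimum enclosing circle of a finite set is fixed by two of the points (as a diameter) or three (as a circumcircle).
The minimum enclosing circle is determined by three boundary points: P, Q, S.
Their circumcentre is (-57/26, 17/26) with r² = 11285/338.
The farthest remaining point R is at distance² 6397/338 ≤ 11285/338.
r = √(11285/338) ≈ 5.778.

5.778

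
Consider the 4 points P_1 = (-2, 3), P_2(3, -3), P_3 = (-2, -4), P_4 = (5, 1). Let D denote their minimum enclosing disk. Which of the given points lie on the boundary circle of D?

P_1, P_3, P_4

The minimum enclosing circle is determined by three boundary points: P_1, P_3, P_4.
Their circumcentre is (11/14, -0.5) with r² = 1961/98.
The farthest remaining point P_2 is at distance² 1093/98 ≤ 1961/98.
The points at distance exactly r from the centre are P_1, P_3, P_4 — 3 points.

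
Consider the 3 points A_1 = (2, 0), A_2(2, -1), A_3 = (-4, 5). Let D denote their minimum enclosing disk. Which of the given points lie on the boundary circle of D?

Side lengths²: A_1A_2² = 1, A_1A_3² = 61, A_2A_3² = 72.
Since A_2A_3² = 72 ≥ 61 + 1 = 62, the angle opposite A_2A_3 is not acute, so the smallest enclosing circle has A_2A_3 as diameter.
Centre = midpoint of A_2A_3 = (-1, 2), r² = 72/4 = 18.
The points at distance exactly r from the centre are A_2, A_3 — 2 points.

A_2, A_3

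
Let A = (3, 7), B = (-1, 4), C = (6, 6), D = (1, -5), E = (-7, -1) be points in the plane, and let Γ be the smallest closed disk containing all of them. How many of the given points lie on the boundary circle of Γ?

A smallest enclosing disk is always determined by at most three of the input points on its boundary.
The minimum enclosing circle is determined by three boundary points: C, D, E.
Their circumcentre is (-10/27, 61/27) with r² = 39785/729.
The farthest remaining point A is at distance² 24665/729 ≤ 39785/729.
The points at distance exactly r from the centre are C, D, E — 3 points.

3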